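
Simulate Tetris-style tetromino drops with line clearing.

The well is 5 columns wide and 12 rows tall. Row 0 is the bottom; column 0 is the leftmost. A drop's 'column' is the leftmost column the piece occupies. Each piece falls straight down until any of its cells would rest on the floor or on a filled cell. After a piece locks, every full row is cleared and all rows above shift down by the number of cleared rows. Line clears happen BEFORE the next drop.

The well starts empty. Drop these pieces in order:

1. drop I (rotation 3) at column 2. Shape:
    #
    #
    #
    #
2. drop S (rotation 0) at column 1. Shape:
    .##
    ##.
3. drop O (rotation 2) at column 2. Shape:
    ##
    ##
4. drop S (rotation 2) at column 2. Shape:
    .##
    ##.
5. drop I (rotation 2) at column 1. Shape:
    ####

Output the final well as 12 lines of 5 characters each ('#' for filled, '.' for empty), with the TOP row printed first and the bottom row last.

Drop 1: I rot3 at col 2 lands with bottom-row=0; cleared 0 line(s) (total 0); column heights now [0 0 4 0 0], max=4
Drop 2: S rot0 at col 1 lands with bottom-row=4; cleared 0 line(s) (total 0); column heights now [0 5 6 6 0], max=6
Drop 3: O rot2 at col 2 lands with bottom-row=6; cleared 0 line(s) (total 0); column heights now [0 5 8 8 0], max=8
Drop 4: S rot2 at col 2 lands with bottom-row=8; cleared 0 line(s) (total 0); column heights now [0 5 9 10 10], max=10
Drop 5: I rot2 at col 1 lands with bottom-row=10; cleared 0 line(s) (total 0); column heights now [0 11 11 11 11], max=11

Answer: .....
.####
...##
..##.
..##.
..##.
..##.
.##..
..#..
..#..
..#..
..#..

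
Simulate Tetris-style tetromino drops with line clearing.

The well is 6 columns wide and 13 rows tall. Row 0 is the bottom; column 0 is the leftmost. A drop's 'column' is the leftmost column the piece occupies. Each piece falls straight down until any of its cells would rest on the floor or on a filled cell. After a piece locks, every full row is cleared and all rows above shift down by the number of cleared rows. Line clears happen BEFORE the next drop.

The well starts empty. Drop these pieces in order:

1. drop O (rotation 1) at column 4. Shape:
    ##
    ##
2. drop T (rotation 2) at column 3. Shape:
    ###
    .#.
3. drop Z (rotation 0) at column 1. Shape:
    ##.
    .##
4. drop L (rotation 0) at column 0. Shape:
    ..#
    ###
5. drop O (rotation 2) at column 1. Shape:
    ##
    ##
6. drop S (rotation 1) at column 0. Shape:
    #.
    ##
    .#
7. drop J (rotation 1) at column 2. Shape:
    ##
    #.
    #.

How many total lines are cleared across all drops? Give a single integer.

Answer: 0

Derivation:
Drop 1: O rot1 at col 4 lands with bottom-row=0; cleared 0 line(s) (total 0); column heights now [0 0 0 0 2 2], max=2
Drop 2: T rot2 at col 3 lands with bottom-row=2; cleared 0 line(s) (total 0); column heights now [0 0 0 4 4 4], max=4
Drop 3: Z rot0 at col 1 lands with bottom-row=4; cleared 0 line(s) (total 0); column heights now [0 6 6 5 4 4], max=6
Drop 4: L rot0 at col 0 lands with bottom-row=6; cleared 0 line(s) (total 0); column heights now [7 7 8 5 4 4], max=8
Drop 5: O rot2 at col 1 lands with bottom-row=8; cleared 0 line(s) (total 0); column heights now [7 10 10 5 4 4], max=10
Drop 6: S rot1 at col 0 lands with bottom-row=10; cleared 0 line(s) (total 0); column heights now [13 12 10 5 4 4], max=13
Drop 7: J rot1 at col 2 lands with bottom-row=10; cleared 0 line(s) (total 0); column heights now [13 12 13 13 4 4], max=13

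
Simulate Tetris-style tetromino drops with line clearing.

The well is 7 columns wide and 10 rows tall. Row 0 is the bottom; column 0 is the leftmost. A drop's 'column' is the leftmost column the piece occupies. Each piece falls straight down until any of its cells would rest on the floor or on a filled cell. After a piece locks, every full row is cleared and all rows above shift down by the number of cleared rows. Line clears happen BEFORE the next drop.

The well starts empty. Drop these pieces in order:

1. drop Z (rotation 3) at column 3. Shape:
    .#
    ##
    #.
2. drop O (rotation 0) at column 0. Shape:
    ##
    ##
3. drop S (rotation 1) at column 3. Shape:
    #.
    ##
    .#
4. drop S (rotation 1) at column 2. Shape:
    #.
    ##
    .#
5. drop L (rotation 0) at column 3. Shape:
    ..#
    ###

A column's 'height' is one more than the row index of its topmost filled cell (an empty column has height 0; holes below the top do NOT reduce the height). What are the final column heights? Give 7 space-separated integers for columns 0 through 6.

Drop 1: Z rot3 at col 3 lands with bottom-row=0; cleared 0 line(s) (total 0); column heights now [0 0 0 2 3 0 0], max=3
Drop 2: O rot0 at col 0 lands with bottom-row=0; cleared 0 line(s) (total 0); column heights now [2 2 0 2 3 0 0], max=3
Drop 3: S rot1 at col 3 lands with bottom-row=3; cleared 0 line(s) (total 0); column heights now [2 2 0 6 5 0 0], max=6
Drop 4: S rot1 at col 2 lands with bottom-row=6; cleared 0 line(s) (total 0); column heights now [2 2 9 8 5 0 0], max=9
Drop 5: L rot0 at col 3 lands with bottom-row=8; cleared 0 line(s) (total 0); column heights now [2 2 9 9 9 10 0], max=10

Answer: 2 2 9 9 9 10 0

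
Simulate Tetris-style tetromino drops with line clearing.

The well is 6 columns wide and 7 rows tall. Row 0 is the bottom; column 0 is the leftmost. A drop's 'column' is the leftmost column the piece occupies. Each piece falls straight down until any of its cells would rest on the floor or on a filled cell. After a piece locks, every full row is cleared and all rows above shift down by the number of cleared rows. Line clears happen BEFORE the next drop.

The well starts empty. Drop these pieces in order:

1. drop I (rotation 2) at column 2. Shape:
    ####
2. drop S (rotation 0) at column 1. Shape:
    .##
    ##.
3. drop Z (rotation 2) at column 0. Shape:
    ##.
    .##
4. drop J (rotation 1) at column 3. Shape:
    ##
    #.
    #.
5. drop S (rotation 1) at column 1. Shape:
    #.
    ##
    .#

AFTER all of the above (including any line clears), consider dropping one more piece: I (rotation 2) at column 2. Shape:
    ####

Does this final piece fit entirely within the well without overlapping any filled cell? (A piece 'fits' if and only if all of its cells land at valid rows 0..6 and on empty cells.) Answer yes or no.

Answer: yes

Derivation:
Drop 1: I rot2 at col 2 lands with bottom-row=0; cleared 0 line(s) (total 0); column heights now [0 0 1 1 1 1], max=1
Drop 2: S rot0 at col 1 lands with bottom-row=1; cleared 0 line(s) (total 0); column heights now [0 2 3 3 1 1], max=3
Drop 3: Z rot2 at col 0 lands with bottom-row=3; cleared 0 line(s) (total 0); column heights now [5 5 4 3 1 1], max=5
Drop 4: J rot1 at col 3 lands with bottom-row=3; cleared 0 line(s) (total 0); column heights now [5 5 4 6 6 1], max=6
Drop 5: S rot1 at col 1 lands with bottom-row=4; cleared 0 line(s) (total 0); column heights now [5 7 6 6 6 1], max=7
Test piece I rot2 at col 2 (width 4): heights before test = [5 7 6 6 6 1]; fits = True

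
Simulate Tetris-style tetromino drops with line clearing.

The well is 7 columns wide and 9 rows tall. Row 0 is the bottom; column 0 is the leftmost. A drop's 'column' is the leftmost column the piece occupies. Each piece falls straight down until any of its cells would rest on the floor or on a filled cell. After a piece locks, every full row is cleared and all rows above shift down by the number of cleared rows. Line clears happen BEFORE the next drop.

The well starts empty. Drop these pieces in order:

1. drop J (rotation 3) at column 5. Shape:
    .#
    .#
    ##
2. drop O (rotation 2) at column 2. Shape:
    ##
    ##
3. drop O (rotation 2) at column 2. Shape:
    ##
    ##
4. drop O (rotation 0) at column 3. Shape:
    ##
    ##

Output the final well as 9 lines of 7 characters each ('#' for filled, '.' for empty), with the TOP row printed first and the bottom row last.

Answer: .......
.......
.......
...##..
...##..
..##...
..##..#
..##..#
..##.##

Derivation:
Drop 1: J rot3 at col 5 lands with bottom-row=0; cleared 0 line(s) (total 0); column heights now [0 0 0 0 0 1 3], max=3
Drop 2: O rot2 at col 2 lands with bottom-row=0; cleared 0 line(s) (total 0); column heights now [0 0 2 2 0 1 3], max=3
Drop 3: O rot2 at col 2 lands with bottom-row=2; cleared 0 line(s) (total 0); column heights now [0 0 4 4 0 1 3], max=4
Drop 4: O rot0 at col 3 lands with bottom-row=4; cleared 0 line(s) (total 0); column heights now [0 0 4 6 6 1 3], max=6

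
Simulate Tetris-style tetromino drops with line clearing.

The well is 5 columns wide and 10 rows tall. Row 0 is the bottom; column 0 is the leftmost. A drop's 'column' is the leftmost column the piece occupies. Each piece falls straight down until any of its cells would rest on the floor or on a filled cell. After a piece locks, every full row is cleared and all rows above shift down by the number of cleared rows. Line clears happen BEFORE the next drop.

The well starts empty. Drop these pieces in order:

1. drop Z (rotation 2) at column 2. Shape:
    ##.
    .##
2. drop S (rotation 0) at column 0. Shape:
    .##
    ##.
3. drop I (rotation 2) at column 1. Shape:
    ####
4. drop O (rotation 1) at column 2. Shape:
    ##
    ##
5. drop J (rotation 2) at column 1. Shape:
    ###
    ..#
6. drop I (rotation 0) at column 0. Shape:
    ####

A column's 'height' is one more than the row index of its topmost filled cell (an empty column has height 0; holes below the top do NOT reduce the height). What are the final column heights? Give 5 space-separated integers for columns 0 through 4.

Drop 1: Z rot2 at col 2 lands with bottom-row=0; cleared 0 line(s) (total 0); column heights now [0 0 2 2 1], max=2
Drop 2: S rot0 at col 0 lands with bottom-row=1; cleared 0 line(s) (total 0); column heights now [2 3 3 2 1], max=3
Drop 3: I rot2 at col 1 lands with bottom-row=3; cleared 0 line(s) (total 0); column heights now [2 4 4 4 4], max=4
Drop 4: O rot1 at col 2 lands with bottom-row=4; cleared 0 line(s) (total 0); column heights now [2 4 6 6 4], max=6
Drop 5: J rot2 at col 1 lands with bottom-row=6; cleared 0 line(s) (total 0); column heights now [2 8 8 8 4], max=8
Drop 6: I rot0 at col 0 lands with bottom-row=8; cleared 0 line(s) (total 0); column heights now [9 9 9 9 4], max=9

Answer: 9 9 9 9 4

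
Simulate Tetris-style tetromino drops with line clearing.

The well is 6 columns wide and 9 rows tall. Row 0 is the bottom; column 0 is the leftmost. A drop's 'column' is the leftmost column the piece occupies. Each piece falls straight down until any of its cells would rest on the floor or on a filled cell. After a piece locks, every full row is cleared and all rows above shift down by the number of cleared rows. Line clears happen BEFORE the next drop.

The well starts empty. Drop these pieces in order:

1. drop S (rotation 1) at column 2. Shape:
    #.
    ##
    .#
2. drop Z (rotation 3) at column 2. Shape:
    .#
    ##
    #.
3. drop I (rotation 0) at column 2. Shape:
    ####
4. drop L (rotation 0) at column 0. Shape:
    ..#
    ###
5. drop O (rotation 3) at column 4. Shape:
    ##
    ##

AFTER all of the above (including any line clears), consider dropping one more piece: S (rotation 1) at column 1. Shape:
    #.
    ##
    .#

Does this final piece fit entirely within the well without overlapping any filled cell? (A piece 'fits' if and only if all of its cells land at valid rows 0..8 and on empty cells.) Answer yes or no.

Answer: no

Derivation:
Drop 1: S rot1 at col 2 lands with bottom-row=0; cleared 0 line(s) (total 0); column heights now [0 0 3 2 0 0], max=3
Drop 2: Z rot3 at col 2 lands with bottom-row=3; cleared 0 line(s) (total 0); column heights now [0 0 5 6 0 0], max=6
Drop 3: I rot0 at col 2 lands with bottom-row=6; cleared 0 line(s) (total 0); column heights now [0 0 7 7 7 7], max=7
Drop 4: L rot0 at col 0 lands with bottom-row=7; cleared 0 line(s) (total 0); column heights now [8 8 9 7 7 7], max=9
Drop 5: O rot3 at col 4 lands with bottom-row=7; cleared 0 line(s) (total 0); column heights now [8 8 9 7 9 9], max=9
Test piece S rot1 at col 1 (width 2): heights before test = [8 8 9 7 9 9]; fits = False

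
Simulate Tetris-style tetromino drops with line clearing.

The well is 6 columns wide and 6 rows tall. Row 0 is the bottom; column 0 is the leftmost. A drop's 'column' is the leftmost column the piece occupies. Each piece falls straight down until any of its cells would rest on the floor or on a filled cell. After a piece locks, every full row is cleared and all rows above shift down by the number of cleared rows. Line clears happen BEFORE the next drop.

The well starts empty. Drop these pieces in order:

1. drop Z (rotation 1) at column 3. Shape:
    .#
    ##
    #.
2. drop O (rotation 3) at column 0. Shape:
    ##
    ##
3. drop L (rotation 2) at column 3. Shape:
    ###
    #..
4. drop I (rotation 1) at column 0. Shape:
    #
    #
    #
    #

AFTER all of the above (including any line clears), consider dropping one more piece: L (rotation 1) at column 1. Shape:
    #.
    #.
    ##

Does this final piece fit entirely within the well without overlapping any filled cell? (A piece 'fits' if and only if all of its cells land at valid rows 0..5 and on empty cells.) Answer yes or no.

Drop 1: Z rot1 at col 3 lands with bottom-row=0; cleared 0 line(s) (total 0); column heights now [0 0 0 2 3 0], max=3
Drop 2: O rot3 at col 0 lands with bottom-row=0; cleared 0 line(s) (total 0); column heights now [2 2 0 2 3 0], max=3
Drop 3: L rot2 at col 3 lands with bottom-row=2; cleared 0 line(s) (total 0); column heights now [2 2 0 4 4 4], max=4
Drop 4: I rot1 at col 0 lands with bottom-row=2; cleared 0 line(s) (total 0); column heights now [6 2 0 4 4 4], max=6
Test piece L rot1 at col 1 (width 2): heights before test = [6 2 0 4 4 4]; fits = True

Answer: yes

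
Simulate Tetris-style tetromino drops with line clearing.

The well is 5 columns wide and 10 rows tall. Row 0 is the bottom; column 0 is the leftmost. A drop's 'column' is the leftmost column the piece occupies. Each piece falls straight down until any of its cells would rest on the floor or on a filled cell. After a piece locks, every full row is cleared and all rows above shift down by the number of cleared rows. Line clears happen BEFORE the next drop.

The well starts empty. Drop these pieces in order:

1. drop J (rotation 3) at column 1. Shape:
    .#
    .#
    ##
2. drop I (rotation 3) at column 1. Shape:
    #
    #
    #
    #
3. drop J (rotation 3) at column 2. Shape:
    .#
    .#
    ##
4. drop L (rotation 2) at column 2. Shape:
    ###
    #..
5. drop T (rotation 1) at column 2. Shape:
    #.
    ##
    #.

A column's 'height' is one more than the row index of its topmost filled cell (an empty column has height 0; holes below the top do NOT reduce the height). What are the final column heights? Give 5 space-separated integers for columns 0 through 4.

Answer: 0 5 10 9 7

Derivation:
Drop 1: J rot3 at col 1 lands with bottom-row=0; cleared 0 line(s) (total 0); column heights now [0 1 3 0 0], max=3
Drop 2: I rot3 at col 1 lands with bottom-row=1; cleared 0 line(s) (total 0); column heights now [0 5 3 0 0], max=5
Drop 3: J rot3 at col 2 lands with bottom-row=3; cleared 0 line(s) (total 0); column heights now [0 5 4 6 0], max=6
Drop 4: L rot2 at col 2 lands with bottom-row=5; cleared 0 line(s) (total 0); column heights now [0 5 7 7 7], max=7
Drop 5: T rot1 at col 2 lands with bottom-row=7; cleared 0 line(s) (total 0); column heights now [0 5 10 9 7], max=10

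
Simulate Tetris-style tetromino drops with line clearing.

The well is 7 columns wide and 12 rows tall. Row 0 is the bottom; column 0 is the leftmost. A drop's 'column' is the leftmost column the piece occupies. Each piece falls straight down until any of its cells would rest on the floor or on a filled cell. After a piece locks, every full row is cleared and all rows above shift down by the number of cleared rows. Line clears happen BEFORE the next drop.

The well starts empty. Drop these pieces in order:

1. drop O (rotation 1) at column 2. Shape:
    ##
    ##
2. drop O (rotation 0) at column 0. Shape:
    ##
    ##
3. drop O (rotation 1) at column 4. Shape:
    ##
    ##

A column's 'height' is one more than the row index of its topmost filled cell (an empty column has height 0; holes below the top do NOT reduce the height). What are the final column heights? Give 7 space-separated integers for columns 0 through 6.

Drop 1: O rot1 at col 2 lands with bottom-row=0; cleared 0 line(s) (total 0); column heights now [0 0 2 2 0 0 0], max=2
Drop 2: O rot0 at col 0 lands with bottom-row=0; cleared 0 line(s) (total 0); column heights now [2 2 2 2 0 0 0], max=2
Drop 3: O rot1 at col 4 lands with bottom-row=0; cleared 0 line(s) (total 0); column heights now [2 2 2 2 2 2 0], max=2

Answer: 2 2 2 2 2 2 0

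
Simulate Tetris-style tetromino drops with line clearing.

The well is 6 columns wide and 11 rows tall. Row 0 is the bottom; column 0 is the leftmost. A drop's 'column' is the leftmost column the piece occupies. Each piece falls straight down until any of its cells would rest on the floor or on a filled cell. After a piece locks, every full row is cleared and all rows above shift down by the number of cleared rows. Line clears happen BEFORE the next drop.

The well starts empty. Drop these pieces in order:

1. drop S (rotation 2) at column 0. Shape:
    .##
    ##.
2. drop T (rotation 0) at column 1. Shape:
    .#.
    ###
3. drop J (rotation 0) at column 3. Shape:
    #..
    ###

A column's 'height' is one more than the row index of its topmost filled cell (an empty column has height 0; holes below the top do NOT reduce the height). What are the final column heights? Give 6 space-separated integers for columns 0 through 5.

Drop 1: S rot2 at col 0 lands with bottom-row=0; cleared 0 line(s) (total 0); column heights now [1 2 2 0 0 0], max=2
Drop 2: T rot0 at col 1 lands with bottom-row=2; cleared 0 line(s) (total 0); column heights now [1 3 4 3 0 0], max=4
Drop 3: J rot0 at col 3 lands with bottom-row=3; cleared 0 line(s) (total 0); column heights now [1 3 4 5 4 4], max=5

Answer: 1 3 4 5 4 4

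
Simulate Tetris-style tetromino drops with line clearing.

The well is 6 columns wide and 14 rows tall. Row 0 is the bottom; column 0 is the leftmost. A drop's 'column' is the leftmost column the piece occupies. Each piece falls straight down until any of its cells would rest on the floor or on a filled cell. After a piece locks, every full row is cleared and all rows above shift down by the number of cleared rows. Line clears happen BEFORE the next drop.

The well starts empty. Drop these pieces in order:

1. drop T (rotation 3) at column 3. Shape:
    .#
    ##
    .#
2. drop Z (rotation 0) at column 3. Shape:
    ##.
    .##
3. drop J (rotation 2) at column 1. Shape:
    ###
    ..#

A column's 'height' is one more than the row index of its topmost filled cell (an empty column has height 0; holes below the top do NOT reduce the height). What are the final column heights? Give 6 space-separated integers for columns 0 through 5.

Drop 1: T rot3 at col 3 lands with bottom-row=0; cleared 0 line(s) (total 0); column heights now [0 0 0 2 3 0], max=3
Drop 2: Z rot0 at col 3 lands with bottom-row=3; cleared 0 line(s) (total 0); column heights now [0 0 0 5 5 4], max=5
Drop 3: J rot2 at col 1 lands with bottom-row=5; cleared 0 line(s) (total 0); column heights now [0 7 7 7 5 4], max=7

Answer: 0 7 7 7 5 4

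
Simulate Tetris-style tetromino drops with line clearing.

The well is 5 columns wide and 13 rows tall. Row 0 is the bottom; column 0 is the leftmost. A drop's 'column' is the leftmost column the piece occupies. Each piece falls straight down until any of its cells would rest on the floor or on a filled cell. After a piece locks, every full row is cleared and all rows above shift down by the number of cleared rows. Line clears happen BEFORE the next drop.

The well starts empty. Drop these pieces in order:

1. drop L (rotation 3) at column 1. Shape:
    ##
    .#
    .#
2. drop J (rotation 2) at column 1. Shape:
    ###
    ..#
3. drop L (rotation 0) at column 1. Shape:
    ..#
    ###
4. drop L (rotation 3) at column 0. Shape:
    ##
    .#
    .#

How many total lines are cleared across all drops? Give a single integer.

Answer: 0

Derivation:
Drop 1: L rot3 at col 1 lands with bottom-row=0; cleared 0 line(s) (total 0); column heights now [0 3 3 0 0], max=3
Drop 2: J rot2 at col 1 lands with bottom-row=2; cleared 0 line(s) (total 0); column heights now [0 4 4 4 0], max=4
Drop 3: L rot0 at col 1 lands with bottom-row=4; cleared 0 line(s) (total 0); column heights now [0 5 5 6 0], max=6
Drop 4: L rot3 at col 0 lands with bottom-row=5; cleared 0 line(s) (total 0); column heights now [8 8 5 6 0], max=8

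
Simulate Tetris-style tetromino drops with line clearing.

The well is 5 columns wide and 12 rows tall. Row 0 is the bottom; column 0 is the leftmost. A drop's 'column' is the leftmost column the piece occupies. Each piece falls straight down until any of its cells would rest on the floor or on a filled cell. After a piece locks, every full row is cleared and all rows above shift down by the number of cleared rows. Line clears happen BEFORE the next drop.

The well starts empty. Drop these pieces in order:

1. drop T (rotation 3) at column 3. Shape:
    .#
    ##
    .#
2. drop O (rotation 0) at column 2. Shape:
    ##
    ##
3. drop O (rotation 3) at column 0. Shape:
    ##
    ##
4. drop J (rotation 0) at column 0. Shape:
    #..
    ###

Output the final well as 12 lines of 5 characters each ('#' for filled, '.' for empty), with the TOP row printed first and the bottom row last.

Answer: .....
.....
.....
.....
.....
.....
#....
###..
..##.
..###
##.##
##..#

Derivation:
Drop 1: T rot3 at col 3 lands with bottom-row=0; cleared 0 line(s) (total 0); column heights now [0 0 0 2 3], max=3
Drop 2: O rot0 at col 2 lands with bottom-row=2; cleared 0 line(s) (total 0); column heights now [0 0 4 4 3], max=4
Drop 3: O rot3 at col 0 lands with bottom-row=0; cleared 0 line(s) (total 0); column heights now [2 2 4 4 3], max=4
Drop 4: J rot0 at col 0 lands with bottom-row=4; cleared 0 line(s) (total 0); column heights now [6 5 5 4 3], max=6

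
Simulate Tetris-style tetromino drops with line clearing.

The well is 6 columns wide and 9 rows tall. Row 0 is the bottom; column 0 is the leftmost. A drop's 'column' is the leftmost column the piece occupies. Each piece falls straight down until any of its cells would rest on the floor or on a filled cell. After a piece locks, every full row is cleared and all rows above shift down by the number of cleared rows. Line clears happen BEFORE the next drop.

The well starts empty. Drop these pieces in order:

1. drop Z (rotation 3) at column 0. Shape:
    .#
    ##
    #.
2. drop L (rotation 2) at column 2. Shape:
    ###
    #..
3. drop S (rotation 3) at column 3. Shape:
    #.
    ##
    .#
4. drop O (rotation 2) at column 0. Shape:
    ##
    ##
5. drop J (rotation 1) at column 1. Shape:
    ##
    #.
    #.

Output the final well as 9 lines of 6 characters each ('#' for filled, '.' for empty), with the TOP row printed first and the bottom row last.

Drop 1: Z rot3 at col 0 lands with bottom-row=0; cleared 0 line(s) (total 0); column heights now [2 3 0 0 0 0], max=3
Drop 2: L rot2 at col 2 lands with bottom-row=0; cleared 0 line(s) (total 0); column heights now [2 3 2 2 2 0], max=3
Drop 3: S rot3 at col 3 lands with bottom-row=2; cleared 0 line(s) (total 0); column heights now [2 3 2 5 4 0], max=5
Drop 4: O rot2 at col 0 lands with bottom-row=3; cleared 0 line(s) (total 0); column heights now [5 5 2 5 4 0], max=5
Drop 5: J rot1 at col 1 lands with bottom-row=5; cleared 0 line(s) (total 0); column heights now [5 8 8 5 4 0], max=8

Answer: ......
.##...
.#....
.#....
##.#..
##.##.
.#..#.
#####.
#.#...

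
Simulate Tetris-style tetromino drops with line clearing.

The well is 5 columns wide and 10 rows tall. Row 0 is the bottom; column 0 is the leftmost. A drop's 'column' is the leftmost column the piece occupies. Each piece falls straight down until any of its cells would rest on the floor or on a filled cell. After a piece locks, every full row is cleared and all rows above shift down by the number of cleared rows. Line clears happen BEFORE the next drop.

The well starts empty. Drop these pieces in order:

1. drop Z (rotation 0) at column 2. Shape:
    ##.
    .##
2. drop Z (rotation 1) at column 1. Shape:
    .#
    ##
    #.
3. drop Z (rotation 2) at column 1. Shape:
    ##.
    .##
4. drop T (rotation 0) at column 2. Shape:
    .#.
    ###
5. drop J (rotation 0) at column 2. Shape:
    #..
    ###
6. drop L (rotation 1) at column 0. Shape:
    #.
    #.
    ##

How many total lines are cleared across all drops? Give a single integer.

Answer: 1

Derivation:
Drop 1: Z rot0 at col 2 lands with bottom-row=0; cleared 0 line(s) (total 0); column heights now [0 0 2 2 1], max=2
Drop 2: Z rot1 at col 1 lands with bottom-row=1; cleared 0 line(s) (total 0); column heights now [0 3 4 2 1], max=4
Drop 3: Z rot2 at col 1 lands with bottom-row=4; cleared 0 line(s) (total 0); column heights now [0 6 6 5 1], max=6
Drop 4: T rot0 at col 2 lands with bottom-row=6; cleared 0 line(s) (total 0); column heights now [0 6 7 8 7], max=8
Drop 5: J rot0 at col 2 lands with bottom-row=8; cleared 0 line(s) (total 0); column heights now [0 6 10 9 9], max=10
Drop 6: L rot1 at col 0 lands with bottom-row=6; cleared 1 line(s) (total 1); column heights now [8 6 9 8 8], max=9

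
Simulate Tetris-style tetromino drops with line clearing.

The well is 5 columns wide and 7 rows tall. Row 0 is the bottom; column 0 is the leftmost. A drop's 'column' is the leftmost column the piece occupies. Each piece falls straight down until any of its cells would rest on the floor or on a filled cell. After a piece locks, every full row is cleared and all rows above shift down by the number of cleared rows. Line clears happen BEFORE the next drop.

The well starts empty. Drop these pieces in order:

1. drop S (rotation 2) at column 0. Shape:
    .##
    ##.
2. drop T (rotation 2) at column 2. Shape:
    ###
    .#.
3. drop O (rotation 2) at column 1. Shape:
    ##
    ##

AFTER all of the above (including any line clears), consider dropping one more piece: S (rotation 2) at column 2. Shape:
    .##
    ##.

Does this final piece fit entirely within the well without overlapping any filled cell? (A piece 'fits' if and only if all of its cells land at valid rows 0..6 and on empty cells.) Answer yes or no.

Answer: yes

Derivation:
Drop 1: S rot2 at col 0 lands with bottom-row=0; cleared 0 line(s) (total 0); column heights now [1 2 2 0 0], max=2
Drop 2: T rot2 at col 2 lands with bottom-row=1; cleared 0 line(s) (total 0); column heights now [1 2 3 3 3], max=3
Drop 3: O rot2 at col 1 lands with bottom-row=3; cleared 0 line(s) (total 0); column heights now [1 5 5 3 3], max=5
Test piece S rot2 at col 2 (width 3): heights before test = [1 5 5 3 3]; fits = True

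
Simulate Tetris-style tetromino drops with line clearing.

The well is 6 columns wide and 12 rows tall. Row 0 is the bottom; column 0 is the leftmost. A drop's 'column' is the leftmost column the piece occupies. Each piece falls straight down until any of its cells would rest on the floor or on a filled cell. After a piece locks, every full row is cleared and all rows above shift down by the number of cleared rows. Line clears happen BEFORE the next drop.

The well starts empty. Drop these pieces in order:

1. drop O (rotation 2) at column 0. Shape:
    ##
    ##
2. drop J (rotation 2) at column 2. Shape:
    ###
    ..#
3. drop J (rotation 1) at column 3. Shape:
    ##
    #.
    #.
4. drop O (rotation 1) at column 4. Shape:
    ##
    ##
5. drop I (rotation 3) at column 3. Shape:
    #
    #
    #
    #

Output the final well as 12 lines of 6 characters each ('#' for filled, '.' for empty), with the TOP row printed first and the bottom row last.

Drop 1: O rot2 at col 0 lands with bottom-row=0; cleared 0 line(s) (total 0); column heights now [2 2 0 0 0 0], max=2
Drop 2: J rot2 at col 2 lands with bottom-row=0; cleared 0 line(s) (total 0); column heights now [2 2 2 2 2 0], max=2
Drop 3: J rot1 at col 3 lands with bottom-row=2; cleared 0 line(s) (total 0); column heights now [2 2 2 5 5 0], max=5
Drop 4: O rot1 at col 4 lands with bottom-row=5; cleared 0 line(s) (total 0); column heights now [2 2 2 5 7 7], max=7
Drop 5: I rot3 at col 3 lands with bottom-row=5; cleared 0 line(s) (total 0); column heights now [2 2 2 9 7 7], max=9

Answer: ......
......
......
...#..
...#..
...###
...###
...##.
...#..
...#..
#####.
##..#.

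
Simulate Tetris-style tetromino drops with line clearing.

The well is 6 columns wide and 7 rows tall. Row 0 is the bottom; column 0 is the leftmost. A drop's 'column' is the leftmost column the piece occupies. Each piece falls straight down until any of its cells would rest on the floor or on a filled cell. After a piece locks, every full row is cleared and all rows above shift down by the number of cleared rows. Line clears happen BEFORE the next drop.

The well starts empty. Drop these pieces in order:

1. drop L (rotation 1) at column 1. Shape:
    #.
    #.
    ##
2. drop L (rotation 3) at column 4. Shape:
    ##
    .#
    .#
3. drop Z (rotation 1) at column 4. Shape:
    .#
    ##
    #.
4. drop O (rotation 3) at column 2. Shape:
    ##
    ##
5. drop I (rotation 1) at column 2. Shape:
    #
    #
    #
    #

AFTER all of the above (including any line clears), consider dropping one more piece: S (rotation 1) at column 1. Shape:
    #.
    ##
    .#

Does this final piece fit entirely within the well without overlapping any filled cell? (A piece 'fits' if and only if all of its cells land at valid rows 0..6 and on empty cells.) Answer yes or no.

Drop 1: L rot1 at col 1 lands with bottom-row=0; cleared 0 line(s) (total 0); column heights now [0 3 1 0 0 0], max=3
Drop 2: L rot3 at col 4 lands with bottom-row=0; cleared 0 line(s) (total 0); column heights now [0 3 1 0 3 3], max=3
Drop 3: Z rot1 at col 4 lands with bottom-row=3; cleared 0 line(s) (total 0); column heights now [0 3 1 0 5 6], max=6
Drop 4: O rot3 at col 2 lands with bottom-row=1; cleared 0 line(s) (total 0); column heights now [0 3 3 3 5 6], max=6
Drop 5: I rot1 at col 2 lands with bottom-row=3; cleared 0 line(s) (total 0); column heights now [0 3 7 3 5 6], max=7
Test piece S rot1 at col 1 (width 2): heights before test = [0 3 7 3 5 6]; fits = False

Answer: no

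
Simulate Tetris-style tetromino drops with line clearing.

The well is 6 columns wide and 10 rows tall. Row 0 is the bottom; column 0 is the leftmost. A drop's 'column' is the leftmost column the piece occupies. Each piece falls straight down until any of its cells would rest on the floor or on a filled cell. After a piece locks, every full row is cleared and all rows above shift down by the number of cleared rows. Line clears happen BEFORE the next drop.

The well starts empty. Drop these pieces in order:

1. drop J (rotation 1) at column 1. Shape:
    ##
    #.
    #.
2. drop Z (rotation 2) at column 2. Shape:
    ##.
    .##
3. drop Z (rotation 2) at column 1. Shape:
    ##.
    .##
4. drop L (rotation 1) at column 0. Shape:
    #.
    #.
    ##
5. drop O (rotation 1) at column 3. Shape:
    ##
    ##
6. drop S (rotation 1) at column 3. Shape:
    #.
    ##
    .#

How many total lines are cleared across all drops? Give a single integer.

Drop 1: J rot1 at col 1 lands with bottom-row=0; cleared 0 line(s) (total 0); column heights now [0 3 3 0 0 0], max=3
Drop 2: Z rot2 at col 2 lands with bottom-row=2; cleared 0 line(s) (total 0); column heights now [0 3 4 4 3 0], max=4
Drop 3: Z rot2 at col 1 lands with bottom-row=4; cleared 0 line(s) (total 0); column heights now [0 6 6 5 3 0], max=6
Drop 4: L rot1 at col 0 lands with bottom-row=6; cleared 0 line(s) (total 0); column heights now [9 7 6 5 3 0], max=9
Drop 5: O rot1 at col 3 lands with bottom-row=5; cleared 0 line(s) (total 0); column heights now [9 7 6 7 7 0], max=9
Drop 6: S rot1 at col 3 lands with bottom-row=7; cleared 0 line(s) (total 0); column heights now [9 7 6 10 9 0], max=10

Answer: 0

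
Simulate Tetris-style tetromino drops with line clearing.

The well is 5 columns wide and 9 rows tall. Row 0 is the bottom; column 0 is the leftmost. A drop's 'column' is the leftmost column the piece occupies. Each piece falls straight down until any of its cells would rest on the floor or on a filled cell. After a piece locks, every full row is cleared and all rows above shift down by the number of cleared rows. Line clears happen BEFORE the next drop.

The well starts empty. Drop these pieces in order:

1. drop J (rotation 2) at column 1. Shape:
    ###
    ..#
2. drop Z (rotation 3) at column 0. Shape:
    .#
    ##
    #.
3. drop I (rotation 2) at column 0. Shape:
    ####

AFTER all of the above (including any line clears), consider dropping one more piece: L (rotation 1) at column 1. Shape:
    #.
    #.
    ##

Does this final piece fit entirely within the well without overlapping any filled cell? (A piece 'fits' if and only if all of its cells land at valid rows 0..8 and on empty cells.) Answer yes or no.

Drop 1: J rot2 at col 1 lands with bottom-row=0; cleared 0 line(s) (total 0); column heights now [0 2 2 2 0], max=2
Drop 2: Z rot3 at col 0 lands with bottom-row=1; cleared 0 line(s) (total 0); column heights now [3 4 2 2 0], max=4
Drop 3: I rot2 at col 0 lands with bottom-row=4; cleared 0 line(s) (total 0); column heights now [5 5 5 5 0], max=5
Test piece L rot1 at col 1 (width 2): heights before test = [5 5 5 5 0]; fits = True

Answer: yes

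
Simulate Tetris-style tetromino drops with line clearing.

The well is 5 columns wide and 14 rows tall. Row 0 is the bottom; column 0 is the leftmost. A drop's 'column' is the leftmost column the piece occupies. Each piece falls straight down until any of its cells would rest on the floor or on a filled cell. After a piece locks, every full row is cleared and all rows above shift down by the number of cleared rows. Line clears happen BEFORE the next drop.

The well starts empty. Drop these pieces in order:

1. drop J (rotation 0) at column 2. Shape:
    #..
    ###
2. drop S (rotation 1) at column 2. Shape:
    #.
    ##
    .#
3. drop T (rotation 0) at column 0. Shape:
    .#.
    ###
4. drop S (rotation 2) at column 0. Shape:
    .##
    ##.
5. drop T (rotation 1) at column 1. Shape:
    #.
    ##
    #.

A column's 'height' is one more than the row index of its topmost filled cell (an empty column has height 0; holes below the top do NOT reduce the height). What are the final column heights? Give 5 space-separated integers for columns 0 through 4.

Drop 1: J rot0 at col 2 lands with bottom-row=0; cleared 0 line(s) (total 0); column heights now [0 0 2 1 1], max=2
Drop 2: S rot1 at col 2 lands with bottom-row=1; cleared 0 line(s) (total 0); column heights now [0 0 4 3 1], max=4
Drop 3: T rot0 at col 0 lands with bottom-row=4; cleared 0 line(s) (total 0); column heights now [5 6 5 3 1], max=6
Drop 4: S rot2 at col 0 lands with bottom-row=6; cleared 0 line(s) (total 0); column heights now [7 8 8 3 1], max=8
Drop 5: T rot1 at col 1 lands with bottom-row=8; cleared 0 line(s) (total 0); column heights now [7 11 10 3 1], max=11

Answer: 7 11 10 3 1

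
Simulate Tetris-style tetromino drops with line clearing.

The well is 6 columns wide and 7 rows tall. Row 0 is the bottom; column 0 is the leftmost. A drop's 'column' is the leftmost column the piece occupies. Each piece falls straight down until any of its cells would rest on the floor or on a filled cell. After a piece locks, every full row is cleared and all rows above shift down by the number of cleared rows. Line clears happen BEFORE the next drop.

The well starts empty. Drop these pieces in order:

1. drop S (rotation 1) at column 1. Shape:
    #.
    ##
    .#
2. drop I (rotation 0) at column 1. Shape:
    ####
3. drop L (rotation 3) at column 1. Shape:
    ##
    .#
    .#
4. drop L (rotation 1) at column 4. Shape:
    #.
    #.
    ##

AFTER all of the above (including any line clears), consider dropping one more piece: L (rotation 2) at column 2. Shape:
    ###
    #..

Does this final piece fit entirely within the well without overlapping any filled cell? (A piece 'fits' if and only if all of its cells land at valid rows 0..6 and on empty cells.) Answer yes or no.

Drop 1: S rot1 at col 1 lands with bottom-row=0; cleared 0 line(s) (total 0); column heights now [0 3 2 0 0 0], max=3
Drop 2: I rot0 at col 1 lands with bottom-row=3; cleared 0 line(s) (total 0); column heights now [0 4 4 4 4 0], max=4
Drop 3: L rot3 at col 1 lands with bottom-row=4; cleared 0 line(s) (total 0); column heights now [0 7 7 4 4 0], max=7
Drop 4: L rot1 at col 4 lands with bottom-row=4; cleared 0 line(s) (total 0); column heights now [0 7 7 4 7 5], max=7
Test piece L rot2 at col 2 (width 3): heights before test = [0 7 7 4 7 5]; fits = False

Answer: no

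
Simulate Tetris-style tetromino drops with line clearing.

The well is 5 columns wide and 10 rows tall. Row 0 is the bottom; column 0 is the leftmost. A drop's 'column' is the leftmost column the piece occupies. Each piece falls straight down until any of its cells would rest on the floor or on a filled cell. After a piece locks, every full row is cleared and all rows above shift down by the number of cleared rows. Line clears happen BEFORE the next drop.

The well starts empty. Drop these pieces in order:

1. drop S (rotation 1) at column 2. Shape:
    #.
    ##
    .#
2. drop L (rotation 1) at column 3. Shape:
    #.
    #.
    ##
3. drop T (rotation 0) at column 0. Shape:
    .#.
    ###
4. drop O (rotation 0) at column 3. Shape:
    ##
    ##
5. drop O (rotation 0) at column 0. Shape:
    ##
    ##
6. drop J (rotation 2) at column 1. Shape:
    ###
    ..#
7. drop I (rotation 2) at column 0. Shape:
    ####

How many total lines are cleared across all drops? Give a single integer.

Drop 1: S rot1 at col 2 lands with bottom-row=0; cleared 0 line(s) (total 0); column heights now [0 0 3 2 0], max=3
Drop 2: L rot1 at col 3 lands with bottom-row=2; cleared 0 line(s) (total 0); column heights now [0 0 3 5 3], max=5
Drop 3: T rot0 at col 0 lands with bottom-row=3; cleared 0 line(s) (total 0); column heights now [4 5 4 5 3], max=5
Drop 4: O rot0 at col 3 lands with bottom-row=5; cleared 0 line(s) (total 0); column heights now [4 5 4 7 7], max=7
Drop 5: O rot0 at col 0 lands with bottom-row=5; cleared 0 line(s) (total 0); column heights now [7 7 4 7 7], max=7
Drop 6: J rot2 at col 1 lands with bottom-row=7; cleared 0 line(s) (total 0); column heights now [7 9 9 9 7], max=9
Drop 7: I rot2 at col 0 lands with bottom-row=9; cleared 0 line(s) (total 0); column heights now [10 10 10 10 7], max=10

Answer: 0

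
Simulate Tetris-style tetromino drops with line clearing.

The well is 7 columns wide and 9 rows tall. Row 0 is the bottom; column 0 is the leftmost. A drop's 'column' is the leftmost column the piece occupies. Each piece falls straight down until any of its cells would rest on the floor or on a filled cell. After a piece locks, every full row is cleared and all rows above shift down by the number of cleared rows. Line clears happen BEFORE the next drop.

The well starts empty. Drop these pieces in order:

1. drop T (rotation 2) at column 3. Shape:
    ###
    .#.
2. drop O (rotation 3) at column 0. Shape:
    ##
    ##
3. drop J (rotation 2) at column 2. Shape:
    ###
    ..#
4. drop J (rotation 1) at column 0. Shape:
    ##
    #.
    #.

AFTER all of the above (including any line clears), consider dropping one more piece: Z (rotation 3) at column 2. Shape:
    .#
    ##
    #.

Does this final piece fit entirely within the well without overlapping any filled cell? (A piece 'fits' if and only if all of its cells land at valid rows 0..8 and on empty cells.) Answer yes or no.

Answer: yes

Derivation:
Drop 1: T rot2 at col 3 lands with bottom-row=0; cleared 0 line(s) (total 0); column heights now [0 0 0 2 2 2 0], max=2
Drop 2: O rot3 at col 0 lands with bottom-row=0; cleared 0 line(s) (total 0); column heights now [2 2 0 2 2 2 0], max=2
Drop 3: J rot2 at col 2 lands with bottom-row=2; cleared 0 line(s) (total 0); column heights now [2 2 4 4 4 2 0], max=4
Drop 4: J rot1 at col 0 lands with bottom-row=2; cleared 0 line(s) (total 0); column heights now [5 5 4 4 4 2 0], max=5
Test piece Z rot3 at col 2 (width 2): heights before test = [5 5 4 4 4 2 0]; fits = True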